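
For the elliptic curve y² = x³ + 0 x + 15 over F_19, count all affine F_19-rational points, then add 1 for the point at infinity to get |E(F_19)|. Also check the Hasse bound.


Affine points = {(1, 4), (1, 15), (2, 2), (2, 17), (3, 2), (3, 17), (5, 8), (5, 11), (7, 4), (7, 15), (11, 4), (11, 15), (14, 2), (14, 17), (16, 8), (16, 11), (17, 8), (17, 11)}; affine count = 18; |E(F_19)| = 19.

Discriminant check: Δ ∝ 4a³ + 27b² = 4·0³ + 27·15² = 4·0 + 27·225 ≡ 14 (mod 19). Nonzero ⇒ E is nonsingular.
For each x ∈ F_19, compute rhs = x³ + 0·x + 15 mod 19, then count y ∈ F_19 with y² ≡ rhs.
  x = 0: rhs = 15, matching y values: none (0 points).
  x = 1: rhs = 16, matching y values: 4, 15 (2 points).
  x = 2: rhs = 4, matching y values: 2, 17 (2 points).
  x = 3: rhs = 4, matching y values: 2, 17 (2 points).
  x = 4: rhs = 3, matching y values: none (0 points).
  x = 5: rhs = 7, matching y values: 8, 11 (2 points).
  x = 6: rhs = 3, matching y values: none (0 points).
  x = 7: rhs = 16, matching y values: 4, 15 (2 points).
  x = 8: rhs = 14, matching y values: none (0 points).
  x = 9: rhs = 3, matching y values: none (0 points).
  x = 10: rhs = 8, matching y values: none (0 points).
  x = 11: rhs = 16, matching y values: 4, 15 (2 points).
  x = 12: rhs = 14, matching y values: none (0 points).
  x = 13: rhs = 8, matching y values: none (0 points).
  x = 14: rhs = 4, matching y values: 2, 17 (2 points).
  x = 15: rhs = 8, matching y values: none (0 points).
  x = 16: rhs = 7, matching y values: 8, 11 (2 points).
  x = 17: rhs = 7, matching y values: 8, 11 (2 points).
  x = 18: rhs = 14, matching y values: none (0 points).
Total affine count: 18.
Full point count |E(F_19)| = 18 + 1 = 19.
Hasse bound: |19 − (19+1)| = |-1| = 1 ≤ 2√19 ≈ 8.7178 ✓.


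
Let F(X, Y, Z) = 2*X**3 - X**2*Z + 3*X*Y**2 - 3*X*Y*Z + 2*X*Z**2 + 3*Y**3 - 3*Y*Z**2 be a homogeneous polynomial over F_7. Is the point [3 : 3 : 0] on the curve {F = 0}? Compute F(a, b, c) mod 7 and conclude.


F(3,3,0) ≡ 6 (mod 7); P is NOT on the curve.

Evaluate F(3, 3, 0) term-by-term (mod 7).
  2*X**3 ↦ 2·27·1·1 = 54
  -X**2*Z ↦ -1·9·1·0 = 0
  3*X*Y**2 ↦ 3·3·9·1 = 81
  -3*X*Y*Z ↦ -3·3·3·0 = 0
  2*X*Z**2 ↦ 2·3·1·0 = 0
  3*Y**3 ↦ 3·1·27·1 = 81
  -3*Y*Z**2 ↦ -3·1·3·0 = 0
Sum: F(3, 3, 0) = (54) + (0) + (81) + (0) + (0) + (81) + (0) = 216.
Reducing mod 7: 216 ≡ 6 (mod 7).
Since F(a, b, c) ≡ 6 ≠ 0 (mod 7), P does NOT lie on the curve.


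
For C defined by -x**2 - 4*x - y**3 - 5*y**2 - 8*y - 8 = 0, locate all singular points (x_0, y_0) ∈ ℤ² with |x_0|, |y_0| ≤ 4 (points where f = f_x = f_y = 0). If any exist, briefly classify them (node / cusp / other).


Singular points: {(-2, -2)}; classification: node.

Compute partial derivatives:
  f_x = -2*x - 4.
  f_y = -3*y**2 - 10*y - 8.
Scan x_0 ∈ {−4, ..., 4}. For each x_0, f_y(x_0, y) is a polynomial in y; find its integer roots y ∈ {−4, ..., 4}, then test f_x and f at those candidates.
  x = -4: f_y(-4, y) = -3*y**2 - 10*y - 8; vanishes at y ∈ {-2}. (-4, -2): f_x = 4 ≠ 0.
  x = -3: f_y(-3, y) = -3*y**2 - 10*y - 8; vanishes at y ∈ {-2}. (-3, -2): f_x = 2 ≠ 0.
  x = -2: f_y(-2, y) = -3*y**2 - 10*y - 8; vanishes at y ∈ {-2}. (-2, -2): f_x = 0, f = 0 — SINGULAR.
  x = -1: f_y(-1, y) = -3*y**2 - 10*y - 8; vanishes at y ∈ {-2}. (-1, -2): f_x = -2 ≠ 0.
  x = 0: f_y(0, y) = -3*y**2 - 10*y - 8; vanishes at y ∈ {-2}. (0, -2): f_x = -4 ≠ 0.
  x = 1: f_y(1, y) = -3*y**2 - 10*y - 8; vanishes at y ∈ {-2}. (1, -2): f_x = -6 ≠ 0.
  x = 2: f_y(2, y) = -3*y**2 - 10*y - 8; vanishes at y ∈ {-2}. (2, -2): f_x = -8 ≠ 0.
  x = 3: f_y(3, y) = -3*y**2 - 10*y - 8; vanishes at y ∈ {-2}. (3, -2): f_x = -10 ≠ 0.
  x = 4: f_y(4, y) = -3*y**2 - 10*y - 8; vanishes at y ∈ {-2}. (4, -2): f_x = -12 ≠ 0.
Only singular point on the grid: (-2, -2).
Classify: substitute x = -2 + u, y = -2 + v and expand: f = -u**2 - v**3 + v**2.
No constant or linear terms (consistent with a singular point). Quadratic part: -u**2 + v**2. Cubic part: -v**3.
The quadratic part v**2 - u**2 = (v − u)(v + u) splits into two distinct linear factors, so there are two distinct tangent lines y − -2 = ±(x − -2) — this is a node (ordinary double point).
Classification: node.


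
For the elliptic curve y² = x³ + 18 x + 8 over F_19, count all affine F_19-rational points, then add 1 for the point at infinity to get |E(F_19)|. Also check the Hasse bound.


Affine points = {(4, 7), (4, 12), (6, 3), (6, 16), (9, 5), (9, 14), (11, 6), (11, 13), (13, 8), (13, 11), (15, 9), (15, 10)}; affine count = 12; |E(F_19)| = 13.

Discriminant check: Δ ∝ 4a³ + 27b² = 4·18³ + 27·8² = 4·5832 + 27·64 ≡ 14 (mod 19). Nonzero ⇒ E is nonsingular.
For each x ∈ F_19, compute rhs = x³ + 18·x + 8 mod 19, then count y ∈ F_19 with y² ≡ rhs.
  x = 0: rhs = 8, matching y values: none (0 points).
  x = 1: rhs = 8, matching y values: none (0 points).
  x = 2: rhs = 14, matching y values: none (0 points).
  x = 3: rhs = 13, matching y values: none (0 points).
  x = 4: rhs = 11, matching y values: 7, 12 (2 points).
  x = 5: rhs = 14, matching y values: none (0 points).
  x = 6: rhs = 9, matching y values: 3, 16 (2 points).
  x = 7: rhs = 2, matching y values: none (0 points).
  x = 8: rhs = 18, matching y values: none (0 points).
  x = 9: rhs = 6, matching y values: 5, 14 (2 points).
  x = 10: rhs = 10, matching y values: none (0 points).
  x = 11: rhs = 17, matching y values: 6, 13 (2 points).
  x = 12: rhs = 14, matching y values: none (0 points).
  x = 13: rhs = 7, matching y values: 8, 11 (2 points).
  x = 14: rhs = 2, matching y values: none (0 points).
  x = 15: rhs = 5, matching y values: 9, 10 (2 points).
  x = 16: rhs = 3, matching y values: none (0 points).
  x = 17: rhs = 2, matching y values: none (0 points).
  x = 18: rhs = 8, matching y values: none (0 points).
Total affine count: 12.
Full point count |E(F_19)| = 12 + 1 = 13.
Hasse bound: |13 − (19+1)| = |-7| = 7 ≤ 2√19 ≈ 8.7178 ✓.


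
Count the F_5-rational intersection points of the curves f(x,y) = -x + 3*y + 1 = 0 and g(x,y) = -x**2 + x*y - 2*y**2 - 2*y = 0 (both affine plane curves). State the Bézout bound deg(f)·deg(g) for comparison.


Common zeros: ∅; count = 0; Bézout bound = 2.

deg(f) = 1, deg(g) = 2, so Bézout bound = 2.
Scan x ∈ F_5. For each x, list the y ∈ F_5 with f(x, y) ≡ 0 and those with g(x, y) ≡ 0 (mod 5); the common zeros in that column are the intersection.
  x = 0: f ≡ 0 at y ∈ {3}; g ≡ 0 at y ∈ {0, 4}; common: ∅.
  x = 1: f ≡ 0 at y ∈ {0}; g ≡ 0 at y ∈ ∅; common: ∅.
  x = 2: f ≡ 0 at y ∈ {2}; g ≡ 0 at y ∈ ∅; common: ∅.
  x = 3: f ≡ 0 at y ∈ {4}; g ≡ 0 at y ∈ {1, 2}; common: ∅.
  x = 4: f ≡ 0 at y ∈ {1}; g ≡ 0 at y ∈ {2, 4}; common: ∅.
Collecting: common zeros = ∅, so the count is 0.
Comparison with the Bézout bound: 0 ≤ 2 = deg(f)·deg(g), as expected for curves with no common component (the affine F_5-count falls short of the bound because intersections may lie at infinity, over extension fields, or carry multiplicity).


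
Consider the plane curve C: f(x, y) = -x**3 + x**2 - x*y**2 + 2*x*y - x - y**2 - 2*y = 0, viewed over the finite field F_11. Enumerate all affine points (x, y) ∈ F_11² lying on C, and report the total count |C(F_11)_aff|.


Affine F_11-points: {(0, 0), (0, 9), (1, 4), (1, 7), (2, 9), (2, 10), (7, 1), (7, 6), (8, 1), (8, 3), (10, 9)}; count = 11.

For each of the 121 pairs (x, y) ∈ F_11², evaluate f(x, y) mod 11. Record the zeros.
  x = 0: [0↦0, 1↦8, 2↦3, 3↦7, 4↦9, 5↦9, 6↦7, 7↦3, 8↦8, 9↦0, 10↦1]  zeros at y ∈ {0, 9}
  x = 1: [0↦10, 1↦8, 2↦2, 3↦3, 4↦0, 5↦4, 6↦4, 7↦0, 8↦3, 9↦2, 10↦8]  zeros at y ∈ {4, 7}
  x = 2: [0↦5, 1↦4, 2↦8, 3↦6, 4↦9, 5↦6, 6↦8, 7↦4, 8↦5, 9↦0, 10↦0]  zeros at y ∈ {9, 10}
  x = 3: [0↦1, 1↦1, 2↦4, 3↦10, 4↦8, 5↦9, 6↦2, 7↦9, 8↦8, 9↦10, 10↦4]  zeros at y ∈ ∅
  x = 4: [0↦3, 1↦4, 2↦6, 3↦9, 4↦2, 5↦7, 6↦2, 7↦9, 8↦6, 9↦4, 10↦3]  zeros at y ∈ ∅
  x = 5: [0↦5, 1↦7, 2↦8, 3↦8, 4↦7, 5↦5, 6↦2, 7↦9, 8↦4, 9↦9, 10↦2]  zeros at y ∈ ∅
  x = 6: [0↦1, 1↦4, 2↦4, 3↦1, 4↦6, 5↦8, 6↦7, 7↦3, 8↦7, 9↦8, 10↦6]  zeros at y ∈ ∅
  x = 7: [0↦7, 1↦0, 2↦10, 3↦4, 4↦4, 5↦10, 6↦0, 7↦7, 8↦9, 9↦6, 10↦9]  zeros at y ∈ {1, 6}
  x = 8: [0↦6, 1↦0, 2↦9, 3↦0, 4↦6, 5↦5, 6↦8, 7↦4, 8↦4, 9↦8, 10↦5]  zeros at y ∈ {1, 3}
  x = 9: [0↦3, 1↦9, 2↦6, 3↦5, 4↦6, 5↦9, 6↦3, 7↦10, 8↦8, 9↦8, 10↦10]  zeros at y ∈ ∅
  x = 10: [0↦3, 1↦10, 2↦6, 3↦2, 4↦9, 5↦5, 6↦1, 7↦8, 8↦4, 9↦0, 10↦7]  zeros at y ∈ {9}
Collecting zeros: affine points = {(0, 0), (0, 9), (1, 4), (1, 7), (2, 9), (2, 10), (7, 1), (7, 6), (8, 1), (8, 3), (10, 9)}.
Total count |C(F_11)_aff| = 11.


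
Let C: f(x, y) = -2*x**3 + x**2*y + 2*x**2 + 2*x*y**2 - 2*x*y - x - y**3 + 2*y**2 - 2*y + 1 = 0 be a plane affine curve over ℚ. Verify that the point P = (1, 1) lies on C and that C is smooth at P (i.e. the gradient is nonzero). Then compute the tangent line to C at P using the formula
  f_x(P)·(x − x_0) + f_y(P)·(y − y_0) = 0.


Tangent line at P: -x + 2*y - 1 = 0.

Step 1: f(1, 1) = 0, so P lies on C.
Step 2: partial derivatives
  f_x(x, y) = -6*x**2 + 2*x*y + 4*x + 2*y**2 - 2*y - 1, f_y(x, y) = x**2 + 4*x*y - 2*x - 3*y**2 + 4*y - 2.
  f_x(P) = -1, f_y(P) = 2 (gradient nonzero, so P is smooth).
Step 3: tangent line at P: -1·(x − 1) + 2·(y − 1) = 0.
Expanding: -x + 2*y - 1 = 0.


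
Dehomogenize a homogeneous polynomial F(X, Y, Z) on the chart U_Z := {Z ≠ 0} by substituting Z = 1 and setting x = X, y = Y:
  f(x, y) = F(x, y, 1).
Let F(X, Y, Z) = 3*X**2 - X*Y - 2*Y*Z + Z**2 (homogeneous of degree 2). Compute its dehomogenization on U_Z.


f(x, y) = 3*x**2 - x*y - 2*y + 1

On U_Z we set Z = 1. Each monomial c·X^i·Y^j·Z^k in F becomes c·x^i·y^j·1^k = c·x^i·y^j.
Substituting Z = 1: F(X, Y, 1) = 3*x**2 - x*y - 2*y + 1.
Note: deg(f) ≤ deg(F) = 2; strict inequality happens when F is divisible by Z (lost terms).


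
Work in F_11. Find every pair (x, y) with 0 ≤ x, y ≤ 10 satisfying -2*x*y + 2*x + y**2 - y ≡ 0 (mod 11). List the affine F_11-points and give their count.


Affine F_11-points: {(0, 0), (0, 1), (1, 1), (1, 2), (2, 1), (2, 4), (3, 1), (3, 6), (4, 1), (4, 8), (5, 1), (5, 10), (6, 1), (7, 1), (7, 3), (8, 1), (8, 5), (9, 1), (9, 7), (10, 1), (10, 9)}; count = 21.

For each of the 121 pairs (x, y) ∈ F_11², evaluate f(x, y) mod 11. Record the zeros.
  x = 0: [0↦0, 1↦0, 2↦2, 3↦6, 4↦1, 5↦9, 6↦8, 7↦9, 8↦1, 9↦6, 10↦2]  zeros at y ∈ {0, 1}
  x = 1: [0↦2, 1↦0, 2↦0, 3↦2, 4↦6, 5↦1, 6↦9, 7↦8, 8↦9, 9↦1, 10↦6]  zeros at y ∈ {1, 2}
  x = 2: [0↦4, 1↦0, 2↦9, 3↦9, 4↦0, 5↦4, 6↦10, 7↦7, 8↦6, 9↦7, 10↦10]  zeros at y ∈ {1, 4}
  x = 3: [0↦6, 1↦0, 2↦7, 3↦5, 4↦5, 5↦7, 6↦0, 7↦6, 8↦3, 9↦2, 10↦3]  zeros at y ∈ {1, 6}
  x = 4: [0↦8, 1↦0, 2↦5, 3↦1, 4↦10, 5↦10, 6↦1, 7↦5, 8↦0, 9↦8, 10↦7]  zeros at y ∈ {1, 8}
  x = 5: [0↦10, 1↦0, 2↦3, 3↦8, 4↦4, 5↦2, 6↦2, 7↦4, 8↦8, 9↦3, 10↦0]  zeros at y ∈ {1, 10}
  x = 6: [0↦1, 1↦0, 2↦1, 3↦4, 4↦9, 5↦5, 6↦3, 7↦3, 8↦5, 9↦9, 10↦4]  zeros at y ∈ {1}
  x = 7: [0↦3, 1↦0, 2↦10, 3↦0, 4↦3, 5↦8, 6↦4, 7↦2, 8↦2, 9↦4, 10↦8]  zeros at y ∈ {1, 3}
  x = 8: [0↦5, 1↦0, 2↦8, 3↦7, 4↦8, 5↦0, 6↦5, 7↦1, 8↦10, 9↦10, 10↦1]  zeros at y ∈ {1, 5}
  x = 9: [0↦7, 1↦0, 2↦6, 3↦3, 4↦2, 5↦3, 6↦6, 7↦0, 8↦7, 9↦5, 10↦5]  zeros at y ∈ {1, 7}
  x = 10: [0↦9, 1↦0, 2↦4, 3↦10, 4↦7, 5↦6, 6↦7, 7↦10, 8↦4, 9↦0, 10↦9]  zeros at y ∈ {1, 9}
Collecting zeros: affine points = {(0, 0), (0, 1), (1, 1), (1, 2), (2, 1), (2, 4), (3, 1), (3, 6), (4, 1), (4, 8), (5, 1), (5, 10), (6, 1), (7, 1), (7, 3), (8, 1), (8, 5), (9, 1), (9, 7), (10, 1), (10, 9)}.
Total count |C(F_11)_aff| = 21.


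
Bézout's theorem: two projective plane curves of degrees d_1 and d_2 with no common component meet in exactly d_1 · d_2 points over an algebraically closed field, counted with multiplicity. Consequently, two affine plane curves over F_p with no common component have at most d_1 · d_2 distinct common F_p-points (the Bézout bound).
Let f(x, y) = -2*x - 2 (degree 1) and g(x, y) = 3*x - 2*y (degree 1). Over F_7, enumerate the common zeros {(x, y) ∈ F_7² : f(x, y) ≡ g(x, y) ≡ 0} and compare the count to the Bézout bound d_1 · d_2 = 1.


Common zeros: {(6, 2)}; count = 1; Bézout bound = 1.

deg(f) = 1, deg(g) = 1, so Bézout bound = 1.
Scan x ∈ F_7. For each x, list the y ∈ F_7 with f(x, y) ≡ 0 and those with g(x, y) ≡ 0 (mod 7); the common zeros in that column are the intersection.
  x = 0: f ≡ 0 at y ∈ ∅; g ≡ 0 at y ∈ {0}; common: ∅.
  x = 1: f ≡ 0 at y ∈ ∅; g ≡ 0 at y ∈ {5}; common: ∅.
  x = 2: f ≡ 0 at y ∈ ∅; g ≡ 0 at y ∈ {3}; common: ∅.
  x = 3: f ≡ 0 at y ∈ ∅; g ≡ 0 at y ∈ {1}; common: ∅.
  x = 4: f ≡ 0 at y ∈ ∅; g ≡ 0 at y ∈ {6}; common: ∅.
  x = 5: f ≡ 0 at y ∈ ∅; g ≡ 0 at y ∈ {4}; common: ∅.
  x = 6: f ≡ 0 at y ∈ {0, 1, 2, 3, 4, 5, 6}; g ≡ 0 at y ∈ {2}; common: {2}.
Collecting: common zeros = {(6, 2)}, so the count is 1.
Comparison with the Bézout bound: 1 ≤ 1 = deg(f)·deg(g), as expected for curves with no common component (the bound is attained).


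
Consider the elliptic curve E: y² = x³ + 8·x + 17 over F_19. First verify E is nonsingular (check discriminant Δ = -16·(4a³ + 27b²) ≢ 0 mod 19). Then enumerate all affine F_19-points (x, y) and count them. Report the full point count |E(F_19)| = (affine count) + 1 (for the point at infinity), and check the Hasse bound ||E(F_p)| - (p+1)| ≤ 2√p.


Affine points = {(0, 6), (0, 13), (1, 8), (1, 11), (3, 7), (3, 12), (5, 7), (5, 12), (7, 6), (7, 13), (8, 2), (8, 17), (9, 1), (9, 18), (11, 7), (11, 12), (12, 6), (12, 13), (13, 0), (14, 2), (14, 17), (15, 4), (15, 15), (16, 2), (16, 17)}; affine count = 25; |E(F_19)| = 26.

Discriminant check: Δ ∝ 4a³ + 27b² = 4·8³ + 27·17² = 4·512 + 27·289 ≡ 9 (mod 19). Nonzero ⇒ E is nonsingular.
For each x ∈ F_19, compute rhs = x³ + 8·x + 17 mod 19, then count y ∈ F_19 with y² ≡ rhs.
  x = 0: rhs = 17, matching y values: 6, 13 (2 points).
  x = 1: rhs = 7, matching y values: 8, 11 (2 points).
  x = 2: rhs = 3, matching y values: none (0 points).
  x = 3: rhs = 11, matching y values: 7, 12 (2 points).
  x = 4: rhs = 18, matching y values: none (0 points).
  x = 5: rhs = 11, matching y values: 7, 12 (2 points).
  x = 6: rhs = 15, matching y values: none (0 points).
  x = 7: rhs = 17, matching y values: 6, 13 (2 points).
  x = 8: rhs = 4, matching y values: 2, 17 (2 points).
  x = 9: rhs = 1, matching y values: 1, 18 (2 points).
  x = 10: rhs = 14, matching y values: none (0 points).
  x = 11: rhs = 11, matching y values: 7, 12 (2 points).
  x = 12: rhs = 17, matching y values: 6, 13 (2 points).
  x = 13: rhs = 0, matching y values: 0 (1 points).
  x = 14: rhs = 4, matching y values: 2, 17 (2 points).
  x = 15: rhs = 16, matching y values: 4, 15 (2 points).
  x = 16: rhs = 4, matching y values: 2, 17 (2 points).
  x = 17: rhs = 12, matching y values: none (0 points).
  x = 18: rhs = 8, matching y values: none (0 points).
Total affine count: 25.
Full point count |E(F_19)| = 25 + 1 = 26.
Hasse bound: |26 − (19+1)| = |6| = 6 ≤ 2√19 ≈ 8.7178 ✓.


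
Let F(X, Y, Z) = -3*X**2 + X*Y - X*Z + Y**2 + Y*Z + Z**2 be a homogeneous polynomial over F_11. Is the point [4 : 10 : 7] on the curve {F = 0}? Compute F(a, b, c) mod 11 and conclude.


F(4,10,7) ≡ 7 (mod 11); P is NOT on the curve.

Evaluate F(4, 10, 7) term-by-term (mod 11).
  -3*X**2 ↦ -3·16·1·1 = -48
  X*Y ↦ 1·4·10·1 = 40
  -X*Z ↦ -1·4·1·7 = -28
  Y**2 ↦ 1·1·100·1 = 100
  Y*Z ↦ 1·1·10·7 = 70
  Z**2 ↦ 1·1·1·49 = 49
Sum: F(4, 10, 7) = (-48) + (40) + (-28) + (100) + (70) + (49) = 183.
Reducing mod 11: 183 ≡ 7 (mod 11).
Since F(a, b, c) ≡ 7 ≠ 0 (mod 11), P does NOT lie on the curve.


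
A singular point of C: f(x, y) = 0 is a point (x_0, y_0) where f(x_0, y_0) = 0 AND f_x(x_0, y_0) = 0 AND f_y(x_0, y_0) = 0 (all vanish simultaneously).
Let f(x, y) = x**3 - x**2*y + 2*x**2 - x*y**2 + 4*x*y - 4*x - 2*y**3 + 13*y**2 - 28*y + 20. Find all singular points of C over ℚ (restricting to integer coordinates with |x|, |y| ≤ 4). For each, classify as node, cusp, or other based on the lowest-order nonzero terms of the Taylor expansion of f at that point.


Singular points: {(0, 2)}; classification: cusp.

Compute partial derivatives:
  f_x = 3*x**2 - 2*x*y + 4*x - y**2 + 4*y - 4.
  f_y = -x**2 - 2*x*y + 4*x - 6*y**2 + 26*y - 28.
Scan x_0 ∈ {−4, ..., 4}. For each x_0, f_y(x_0, y) is a polynomial in y; find its integer roots y ∈ {−4, ..., 4}, then test f_x and f at those candidates.
  x = -4: f_y(-4, y) = -6*y**2 + 34*y - 60; no integer root y with |y| ≤ 4.
  x = -3: f_y(-3, y) = -6*y**2 + 32*y - 49; no integer root y with |y| ≤ 4.
  x = -2: f_y(-2, y) = -6*y**2 + 30*y - 40; no integer root y with |y| ≤ 4.
  x = -1: f_y(-1, y) = -6*y**2 + 28*y - 33; no integer root y with |y| ≤ 4.
  x = 0: f_y(0, y) = -6*y**2 + 26*y - 28; vanishes at y ∈ {2}. (0, 2): f_x = 0, f = 0 — SINGULAR.
  x = 1: f_y(1, y) = -6*y**2 + 24*y - 25; no integer root y with |y| ≤ 4.
  x = 2: f_y(2, y) = -6*y**2 + 22*y - 24; no integer root y with |y| ≤ 4.
  x = 3: f_y(3, y) = -6*y**2 + 20*y - 25; no integer root y with |y| ≤ 4.
  x = 4: f_y(4, y) = -6*y**2 + 18*y - 28; no integer root y with |y| ≤ 4.
Only singular point on the grid: (0, 2).
Classify: substitute x = 0 + u, y = 2 + v and expand: f = u**3 - u**2*v - u*v**2 - 2*v**3 + v**2.
No constant or linear terms (consistent with a singular point). Quadratic part: v**2. Cubic part: u**3 - u**2*v - u*v**2 - 2*v**3.
The quadratic part v**2 is a perfect square, so there is a single (double) tangent line v = 0, i.e. y = 2. Restricting the cubic part to that line (v = 0) leaves u**3 ≠ 0, so f is not divisible by v and the branch is v² ≈ -u**3 to lowest order — this is a cusp.
Classification: cusp.


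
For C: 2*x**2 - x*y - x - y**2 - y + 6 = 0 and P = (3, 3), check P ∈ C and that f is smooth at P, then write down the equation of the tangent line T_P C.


Tangent line at P: 8*x - 10*y + 6 = 0.

Step 1: f(3, 3) = 0, so P lies on C.
Step 2: partial derivatives
  f_x(x, y) = 4*x - y - 1, f_y(x, y) = -x - 2*y - 1.
  f_x(P) = 8, f_y(P) = -10 (gradient nonzero, so P is smooth).
Step 3: tangent line at P: 8·(x − 3) + -10·(y − 3) = 0.
Expanding: 8*x - 10*y + 6 = 0.


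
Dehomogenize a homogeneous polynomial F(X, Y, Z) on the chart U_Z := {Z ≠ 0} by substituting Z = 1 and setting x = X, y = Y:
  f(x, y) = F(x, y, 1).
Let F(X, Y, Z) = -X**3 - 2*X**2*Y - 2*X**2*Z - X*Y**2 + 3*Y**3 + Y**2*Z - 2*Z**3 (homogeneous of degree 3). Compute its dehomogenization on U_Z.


f(x, y) = -x**3 - 2*x**2*y - 2*x**2 - x*y**2 + 3*y**3 + y**2 - 2

On U_Z we set Z = 1. Each monomial c·X^i·Y^j·Z^k in F becomes c·x^i·y^j·1^k = c·x^i·y^j.
Substituting Z = 1: F(X, Y, 1) = -x**3 - 2*x**2*y - 2*x**2 - x*y**2 + 3*y**3 + y**2 - 2.
Note: deg(f) ≤ deg(F) = 3; strict inequality happens when F is divisible by Z (lost terms).


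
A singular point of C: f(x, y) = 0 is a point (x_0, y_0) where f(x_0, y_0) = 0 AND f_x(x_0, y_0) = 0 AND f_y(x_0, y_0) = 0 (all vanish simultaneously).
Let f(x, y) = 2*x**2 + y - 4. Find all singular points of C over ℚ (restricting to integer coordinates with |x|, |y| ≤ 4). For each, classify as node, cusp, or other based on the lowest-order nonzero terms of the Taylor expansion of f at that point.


No singular points in the scanned grid; C is smooth there.

Compute partial derivatives:
  f_x = 4*x.
  f_y = 1.
f_y = 1 is a nonzero constant, so f_y never vanishes: no point (x, y) can satisfy f = f_x = f_y = 0. In particular no (x, y) ∈ {−4, ..., 4}² is singular; the curve is smooth.


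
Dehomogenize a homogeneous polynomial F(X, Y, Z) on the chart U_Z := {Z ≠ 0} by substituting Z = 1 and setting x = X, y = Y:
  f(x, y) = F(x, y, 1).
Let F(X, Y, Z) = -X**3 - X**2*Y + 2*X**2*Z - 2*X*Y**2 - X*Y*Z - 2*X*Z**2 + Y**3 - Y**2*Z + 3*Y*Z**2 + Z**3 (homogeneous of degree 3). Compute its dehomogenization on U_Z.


f(x, y) = -x**3 - x**2*y + 2*x**2 - 2*x*y**2 - x*y - 2*x + y**3 - y**2 + 3*y + 1

On U_Z we set Z = 1. Each monomial c·X^i·Y^j·Z^k in F becomes c·x^i·y^j·1^k = c·x^i·y^j.
Substituting Z = 1: F(X, Y, 1) = -x**3 - x**2*y + 2*x**2 - 2*x*y**2 - x*y - 2*x + y**3 - y**2 + 3*y + 1.
Note: deg(f) ≤ deg(F) = 3; strict inequality happens when F is divisible by Z (lost terms).


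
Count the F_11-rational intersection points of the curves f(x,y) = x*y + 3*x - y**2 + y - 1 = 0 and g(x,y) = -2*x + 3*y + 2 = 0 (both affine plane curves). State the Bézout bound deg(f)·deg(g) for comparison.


Common zeros: ∅; count = 0; Bézout bound = 2.

deg(f) = 2, deg(g) = 1, so Bézout bound = 2.
Scan x ∈ F_11. For each x, list the y ∈ F_11 with f(x, y) ≡ 0 and those with g(x, y) ≡ 0 (mod 11); the common zeros in that column are the intersection.
  x = 0: f ≡ 0 at y ∈ ∅; g ≡ 0 at y ∈ {3}; common: ∅.
  x = 1: f ≡ 0 at y ∈ {6, 7}; g ≡ 0 at y ∈ {0}; common: ∅.
  x = 2: f ≡ 0 at y ∈ ∅; g ≡ 0 at y ∈ {8}; common: ∅.
  x = 3: f ≡ 0 at y ∈ {1, 3}; g ≡ 0 at y ∈ {5}; common: ∅.
  x = 4: f ≡ 0 at y ∈ {0, 5}; g ≡ 0 at y ∈ {2}; common: ∅.
  x = 5: f ≡ 0 at y ∈ {2, 4}; g ≡ 0 at y ∈ {10}; common: ∅.
  x = 6: f ≡ 0 at y ∈ ∅; g ≡ 0 at y ∈ {7}; common: ∅.
  x = 7: f ≡ 0 at y ∈ {9, 10}; g ≡ 0 at y ∈ {4}; common: ∅.
  x = 8: f ≡ 0 at y ∈ ∅; g ≡ 0 at y ∈ {1}; common: ∅.
  x = 9: f ≡ 0 at y ∈ ∅; g ≡ 0 at y ∈ {9}; common: ∅.
  x = 10: f ≡ 0 at y ∈ ∅; g ≡ 0 at y ∈ {6}; common: ∅.
Collecting: common zeros = ∅, so the count is 0.
Comparison with the Bézout bound: 0 ≤ 2 = deg(f)·deg(g), as expected for curves with no common component (the affine F_11-count falls short of the bound because intersections may lie at infinity, over extension fields, or carry multiplicity).


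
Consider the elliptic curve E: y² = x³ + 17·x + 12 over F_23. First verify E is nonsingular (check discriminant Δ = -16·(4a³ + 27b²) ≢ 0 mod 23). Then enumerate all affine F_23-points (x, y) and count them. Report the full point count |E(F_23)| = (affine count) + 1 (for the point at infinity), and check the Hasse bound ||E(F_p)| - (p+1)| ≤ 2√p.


Affine points = {(0, 9), (0, 14), (2, 10), (2, 13), (4, 11), (4, 12), (6, 10), (6, 13), (8, 4), (8, 19), (10, 3), (10, 20), (11, 9), (11, 14), (12, 9), (12, 14), (14, 2), (14, 21), (15, 10), (15, 13), (17, 4), (17, 19), (18, 3), (18, 20), (19, 8), (19, 15), (20, 7), (20, 16), (21, 4), (21, 19)}; affine count = 30; |E(F_23)| = 31.

Discriminant check: Δ ∝ 4a³ + 27b² = 4·17³ + 27·12² = 4·4913 + 27·144 ≡ 11 (mod 23). Nonzero ⇒ E is nonsingular.
For each x ∈ F_23, compute rhs = x³ + 17·x + 12 mod 23, then count y ∈ F_23 with y² ≡ rhs.
  x = 0: rhs = 12, matching y values: 9, 14 (2 points).
  x = 1: rhs = 7, matching y values: none (0 points).
  x = 2: rhs = 8, matching y values: 10, 13 (2 points).
  x = 3: rhs = 21, matching y values: none (0 points).
  x = 4: rhs = 6, matching y values: 11, 12 (2 points).
  x = 5: rhs = 15, matching y values: none (0 points).
  x = 6: rhs = 8, matching y values: 10, 13 (2 points).
  x = 7: rhs = 14, matching y values: none (0 points).
  x = 8: rhs = 16, matching y values: 4, 19 (2 points).
  x = 9: rhs = 20, matching y values: none (0 points).
  x = 10: rhs = 9, matching y values: 3, 20 (2 points).
  x = 11: rhs = 12, matching y values: 9, 14 (2 points).
  x = 12: rhs = 12, matching y values: 9, 14 (2 points).
  x = 13: rhs = 15, matching y values: none (0 points).
  x = 14: rhs = 4, matching y values: 2, 21 (2 points).
  x = 15: rhs = 8, matching y values: 10, 13 (2 points).
  x = 16: rhs = 10, matching y values: none (0 points).
  x = 17: rhs = 16, matching y values: 4, 19 (2 points).
  x = 18: rhs = 9, matching y values: 3, 20 (2 points).
  x = 19: rhs = 18, matching y values: 8, 15 (2 points).
  x = 20: rhs = 3, matching y values: 7, 16 (2 points).
  x = 21: rhs = 16, matching y values: 4, 19 (2 points).
  x = 22: rhs = 17, matching y values: none (0 points).
Total affine count: 30.
Full point count |E(F_23)| = 30 + 1 = 31.
Hasse bound: |31 − (23+1)| = |7| = 7 ≤ 2√23 ≈ 9.5917 ✓.


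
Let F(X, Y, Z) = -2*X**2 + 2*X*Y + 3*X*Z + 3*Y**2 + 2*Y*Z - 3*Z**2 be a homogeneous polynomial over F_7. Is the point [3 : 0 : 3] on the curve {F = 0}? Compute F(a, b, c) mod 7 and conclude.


F(3,0,3) ≡ 3 (mod 7); P is NOT on the curve.

Evaluate F(3, 0, 3) term-by-term (mod 7).
  -2*X**2 ↦ -2·9·1·1 = -18
  2*X*Y ↦ 2·3·0·1 = 0
  3*X*Z ↦ 3·3·1·3 = 27
  3*Y**2 ↦ 3·1·0·1 = 0
  2*Y*Z ↦ 2·1·0·3 = 0
  -3*Z**2 ↦ -3·1·1·9 = -27
Sum: F(3, 0, 3) = (-18) + (0) + (27) + (0) + (0) + (-27) = -18.
Reducing mod 7: -18 ≡ 3 (mod 7).
Since F(a, b, c) ≡ 3 ≠ 0 (mod 7), P does NOT lie on the curve.


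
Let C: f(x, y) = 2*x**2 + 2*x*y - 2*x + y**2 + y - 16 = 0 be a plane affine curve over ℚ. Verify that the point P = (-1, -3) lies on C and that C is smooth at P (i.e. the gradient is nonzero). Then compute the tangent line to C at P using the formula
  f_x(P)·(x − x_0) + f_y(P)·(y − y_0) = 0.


Tangent line at P: -12*x - 7*y - 33 = 0.

Step 1: f(-1, -3) = 0, so P lies on C.
Step 2: partial derivatives
  f_x(x, y) = 4*x + 2*y - 2, f_y(x, y) = 2*x + 2*y + 1.
  f_x(P) = -12, f_y(P) = -7 (gradient nonzero, so P is smooth).
Step 3: tangent line at P: -12·(x − -1) + -7·(y − -3) = 0.
Expanding: -12*x - 7*y - 33 = 0.


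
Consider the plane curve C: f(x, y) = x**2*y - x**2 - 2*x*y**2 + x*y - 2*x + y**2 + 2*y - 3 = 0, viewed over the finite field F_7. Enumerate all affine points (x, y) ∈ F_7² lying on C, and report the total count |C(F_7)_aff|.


Affine F_7-points: {(0, 1), (0, 4), (2, 2), (2, 3), (3, 3), (3, 4), (4, 6), (6, 2)}; count = 8.

For each of the 49 pairs (x, y) ∈ F_7², evaluate f(x, y) mod 7. Record the zeros.
  x = 0: [0↦4, 1↦0, 2↦5, 3↦5, 4↦0, 5↦4, 6↦3]  zeros at y ∈ {1, 4}
  x = 1: [0↦1, 1↦4, 2↦5, 3↦4, 4↦1, 5↦3, 6↦3]  zeros at y ∈ ∅
  x = 2: [0↦3, 1↦1, 2↦0, 3↦0, 4↦1, 5↦3, 6↦6]  zeros at y ∈ {2, 3}
  x = 3: [0↦3, 1↦5, 2↦4, 3↦0, 4↦0, 5↦4, 6↦5]  zeros at y ∈ {3, 4}
  x = 4: [0↦1, 1↦2, 2↦3, 3↦4, 4↦5, 5↦6, 6↦0]  zeros at y ∈ {6}
  x = 5: [0↦4, 1↦6, 2↦4, 3↦5, 4↦2, 5↦2, 6↦5]  zeros at y ∈ ∅
  x = 6: [0↦5, 1↦3, 2↦0, 3↦3, 4↦5, 5↦6, 6↦6]  zeros at y ∈ {2}
Collecting zeros: affine points = {(0, 1), (0, 4), (2, 2), (2, 3), (3, 3), (3, 4), (4, 6), (6, 2)}.
Total count |C(F_7)_aff| = 8.


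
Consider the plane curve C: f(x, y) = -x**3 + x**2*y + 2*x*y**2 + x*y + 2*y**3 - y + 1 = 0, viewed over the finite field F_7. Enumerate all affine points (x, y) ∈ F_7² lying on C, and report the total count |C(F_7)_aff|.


Affine F_7-points: {(0, 6), (1, 0), (2, 0), (2, 2), (2, 3), (3, 1), (4, 0), (5, 4), (6, 3)}; count = 9.

For each of the 49 pairs (x, y) ∈ F_7², evaluate f(x, y) mod 7. Record the zeros.
  x = 0: [0↦1, 1↦2, 2↦1, 3↦3, 4↦6, 5↦1, 6↦0]  zeros at y ∈ {6}
  x = 1: [0↦0, 1↦5, 2↦5, 3↦5, 4↦3, 5↦4, 6↦6]  zeros at y ∈ {0}
  x = 2: [0↦0, 1↦4, 2↦0, 3↦0, 4↦2, 5↦4, 6↦4]  zeros at y ∈ {0, 2, 3}
  x = 3: [0↦2, 1↦0, 2↦1, 3↦3, 4↦4, 5↦2, 6↦2]  zeros at y ∈ {1}
  x = 4: [0↦0, 1↦1, 2↦2, 3↦1, 4↦3, 5↦6, 6↦1]  zeros at y ∈ {0}
  x = 5: [0↦2, 1↦1, 2↦4, 3↦2, 4↦0, 5↦3, 6↦2]  zeros at y ∈ {4}
  x = 6: [0↦2, 1↦1, 2↦1, 3↦0, 4↦3, 5↦1, 6↦6]  zeros at y ∈ {3}
Collecting zeros: affine points = {(0, 6), (1, 0), (2, 0), (2, 2), (2, 3), (3, 1), (4, 0), (5, 4), (6, 3)}.
Total count |C(F_7)_aff| = 9.


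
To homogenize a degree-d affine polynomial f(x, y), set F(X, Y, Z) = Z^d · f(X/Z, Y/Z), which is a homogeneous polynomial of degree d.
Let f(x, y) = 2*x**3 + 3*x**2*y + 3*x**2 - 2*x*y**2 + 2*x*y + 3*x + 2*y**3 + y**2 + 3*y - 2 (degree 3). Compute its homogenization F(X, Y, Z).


F(X, Y, Z) = 2*X**3 + 3*X**2*Y + 3*X**2*Z - 2*X*Y**2 + 2*X*Y*Z + 3*X*Z**2 + 2*Y**3 + Y**2*Z + 3*Y*Z**2 - 2*Z**3

deg(f) = 3.
Substitute x = X/Z, y = Y/Z into f, then multiply by Z^3.
  monomial 2·x^3·y^0 ↦ 2·X^3·Y^0·Z^0.
  monomial 3·x^2·y^1 ↦ 3·X^2·Y^1·Z^0.
  monomial 3·x^2·y^0 ↦ 3·X^2·Y^0·Z^1.
  monomial -2·x^1·y^2 ↦ -2·X^1·Y^2·Z^0.
  monomial 2·x^1·y^1 ↦ 2·X^1·Y^1·Z^1.
  monomial 3·x^1·y^0 ↦ 3·X^1·Y^0·Z^2.
  monomial 2·x^0·y^3 ↦ 2·X^0·Y^3·Z^0.
  monomial 1·x^0·y^2 ↦ 1·X^0·Y^2·Z^1.
  monomial 3·x^0·y^1 ↦ 3·X^0·Y^1·Z^2.
  monomial -2·x^0·y^0 ↦ -2·X^0·Y^0·Z^3.
Collecting: F(X, Y, Z) = 2*X**3 + 3*X**2*Y + 3*X**2*Z - 2*X*Y**2 + 2*X*Y*Z + 3*X*Z**2 + 2*Y**3 + Y**2*Z + 3*Y*Z**2 - 2*Z**3.


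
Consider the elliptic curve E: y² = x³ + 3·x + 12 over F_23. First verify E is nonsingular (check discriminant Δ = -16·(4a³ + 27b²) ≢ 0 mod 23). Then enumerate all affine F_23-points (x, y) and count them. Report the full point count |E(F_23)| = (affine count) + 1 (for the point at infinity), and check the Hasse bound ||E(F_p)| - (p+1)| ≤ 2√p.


Affine points = {(0, 9), (0, 14), (1, 4), (1, 19), (2, 7), (2, 16), (3, 5), (3, 18), (6, 4), (6, 19), (7, 10), (7, 13), (9, 3), (9, 20), (16, 4), (16, 19), (17, 10), (17, 13), (22, 10), (22, 13)}; affine count = 20; |E(F_23)| = 21.

Discriminant check: Δ ∝ 4a³ + 27b² = 4·3³ + 27·12² = 4·27 + 27·144 ≡ 17 (mod 23). Nonzero ⇒ E is nonsingular.
For each x ∈ F_23, compute rhs = x³ + 3·x + 12 mod 23, then count y ∈ F_23 with y² ≡ rhs.
  x = 0: rhs = 12, matching y values: 9, 14 (2 points).
  x = 1: rhs = 16, matching y values: 4, 19 (2 points).
  x = 2: rhs = 3, matching y values: 7, 16 (2 points).
  x = 3: rhs = 2, matching y values: 5, 18 (2 points).
  x = 4: rhs = 19, matching y values: none (0 points).
  x = 5: rhs = 14, matching y values: none (0 points).
  x = 6: rhs = 16, matching y values: 4, 19 (2 points).
  x = 7: rhs = 8, matching y values: 10, 13 (2 points).
  x = 8: rhs = 19, matching y values: none (0 points).
  x = 9: rhs = 9, matching y values: 3, 20 (2 points).
  x = 10: rhs = 7, matching y values: none (0 points).
  x = 11: rhs = 19, matching y values: none (0 points).
  x = 12: rhs = 5, matching y values: none (0 points).
  x = 13: rhs = 17, matching y values: none (0 points).
  x = 14: rhs = 15, matching y values: none (0 points).
  x = 15: rhs = 5, matching y values: none (0 points).
  x = 16: rhs = 16, matching y values: 4, 19 (2 points).
  x = 17: rhs = 8, matching y values: 10, 13 (2 points).
  x = 18: rhs = 10, matching y values: none (0 points).
  x = 19: rhs = 5, matching y values: none (0 points).
  x = 20: rhs = 22, matching y values: none (0 points).
  x = 21: rhs = 21, matching y values: none (0 points).
  x = 22: rhs = 8, matching y values: 10, 13 (2 points).
Total affine count: 20.
Full point count |E(F_23)| = 20 + 1 = 21.
Hasse bound: |21 − (23+1)| = |-3| = 3 ≤ 2√23 ≈ 9.5917 ✓.


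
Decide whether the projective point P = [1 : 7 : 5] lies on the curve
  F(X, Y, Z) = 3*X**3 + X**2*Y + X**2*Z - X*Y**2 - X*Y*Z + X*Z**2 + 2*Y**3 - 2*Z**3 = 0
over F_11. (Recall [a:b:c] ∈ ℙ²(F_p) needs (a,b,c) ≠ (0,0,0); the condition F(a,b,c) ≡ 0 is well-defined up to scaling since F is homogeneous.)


F(1,7,5) ≡ 7 (mod 11); P is NOT on the curve.

Evaluate F(1, 7, 5) term-by-term (mod 11).
  3*X**3 ↦ 3·1·1·1 = 3
  X**2*Y ↦ 1·1·7·1 = 7
  X**2*Z ↦ 1·1·1·5 = 5
  -X*Y**2 ↦ -1·1·49·1 = -49
  -X*Y*Z ↦ -1·1·7·5 = -35
  X*Z**2 ↦ 1·1·1·25 = 25
  2*Y**3 ↦ 2·1·343·1 = 686
  -2*Z**3 ↦ -2·1·1·125 = -250
Sum: F(1, 7, 5) = (3) + (7) + (5) + (-49) + (-35) + (25) + (686) + (-250) = 392.
Reducing mod 11: 392 ≡ 7 (mod 11).
Since F(a, b, c) ≡ 7 ≠ 0 (mod 11), P does NOT lie on the curve.


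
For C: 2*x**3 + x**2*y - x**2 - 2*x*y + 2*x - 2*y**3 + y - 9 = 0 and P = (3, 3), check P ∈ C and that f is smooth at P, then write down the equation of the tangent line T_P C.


Tangent line at P: 62*x - 50*y - 36 = 0.

Step 1: f(3, 3) = 0, so P lies on C.
Step 2: partial derivatives
  f_x(x, y) = 6*x**2 + 2*x*y - 2*x - 2*y + 2, f_y(x, y) = x**2 - 2*x - 6*y**2 + 1.
  f_x(P) = 62, f_y(P) = -50 (gradient nonzero, so P is smooth).
Step 3: tangent line at P: 62·(x − 3) + -50·(y − 3) = 0.
Expanding: 62*x - 50*y - 36 = 0.


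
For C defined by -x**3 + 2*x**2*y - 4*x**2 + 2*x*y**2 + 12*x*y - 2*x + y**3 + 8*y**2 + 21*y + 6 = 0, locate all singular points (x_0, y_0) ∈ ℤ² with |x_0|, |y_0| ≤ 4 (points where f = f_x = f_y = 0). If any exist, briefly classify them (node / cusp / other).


Singular points: {(-2, -1)}; classification: cusp.

Compute partial derivatives:
  f_x = -3*x**2 + 4*x*y - 8*x + 2*y**2 + 12*y - 2.
  f_y = 2*x**2 + 4*x*y + 12*x + 3*y**2 + 16*y + 21.
Scan x_0 ∈ {−4, ..., 4}. For each x_0, f_y(x_0, y) is a polynomial in y; find its integer roots y ∈ {−4, ..., 4}, then test f_x and f at those candidates.
  x = -4: f_y(-4, y) = 3*y**2 + 5; no integer root y with |y| ≤ 4.
  x = -3: f_y(-3, y) = 3*y**2 + 4*y + 3; no integer root y with |y| ≤ 4.
  x = -2: f_y(-2, y) = 3*y**2 + 8*y + 5; vanishes at y ∈ {-1}. (-2, -1): f_x = 0, f = 0 — SINGULAR.
  x = -1: f_y(-1, y) = 3*y**2 + 12*y + 11; no integer root y with |y| ≤ 4.
  x = 0: f_y(0, y) = 3*y**2 + 16*y + 21; vanishes at y ∈ {-3}. (0, -3): f_x = -20 ≠ 0.
  x = 1: f_y(1, y) = 3*y**2 + 20*y + 35; no integer root y with |y| ≤ 4.
  x = 2: f_y(2, y) = 3*y**2 + 24*y + 53; no integer root y with |y| ≤ 4.
  x = 3: f_y(3, y) = 3*y**2 + 28*y + 75; no integer root y with |y| ≤ 4.
  x = 4: f_y(4, y) = 3*y**2 + 32*y + 101; no integer root y with |y| ≤ 4.
Only singular point on the grid: (-2, -1).
Classify: substitute x = -2 + u, y = -1 + v and expand: f = -u**3 + 2*u**2*v + 2*u*v**2 + v**3 + v**2.
No constant or linear terms (consistent with a singular point). Quadratic part: v**2. Cubic part: -u**3 + 2*u**2*v + 2*u*v**2 + v**3.
The quadratic part v**2 is a perfect square, so there is a single (double) tangent line v = 0, i.e. y = -1. Restricting the cubic part to that line (v = 0) leaves -u**3 ≠ 0, so f is not divisible by v and the branch is v² ≈ u**3 to lowest order — this is a cusp.
Classification: cusp.


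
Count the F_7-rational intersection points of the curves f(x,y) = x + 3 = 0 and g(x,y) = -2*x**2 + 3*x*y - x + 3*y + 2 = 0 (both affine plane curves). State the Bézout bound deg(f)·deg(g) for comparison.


Common zeros: {(4, 6)}; count = 1; Bézout bound = 2.

deg(f) = 1, deg(g) = 2, so Bézout bound = 2.
Scan x ∈ F_7. For each x, list the y ∈ F_7 with f(x, y) ≡ 0 and those with g(x, y) ≡ 0 (mod 7); the common zeros in that column are the intersection.
  x = 0: f ≡ 0 at y ∈ ∅; g ≡ 0 at y ∈ {4}; common: ∅.
  x = 1: f ≡ 0 at y ∈ ∅; g ≡ 0 at y ∈ {6}; common: ∅.
  x = 2: f ≡ 0 at y ∈ ∅; g ≡ 0 at y ∈ {4}; common: ∅.
  x = 3: f ≡ 0 at y ∈ ∅; g ≡ 0 at y ∈ {1}; common: ∅.
  x = 4: f ≡ 0 at y ∈ {0, 1, 2, 3, 4, 5, 6}; g ≡ 0 at y ∈ {6}; common: {6}.
  x = 5: f ≡ 0 at y ∈ ∅; g ≡ 0 at y ∈ {1}; common: ∅.
  x = 6: f ≡ 0 at y ∈ ∅; g ≡ 0 at y ∈ ∅; common: ∅.
Collecting: common zeros = {(4, 6)}, so the count is 1.
Comparison with the Bézout bound: 1 ≤ 2 = deg(f)·deg(g), as expected for curves with no common component (the affine F_7-count falls short of the bound because intersections may lie at infinity, over extension fields, or carry multiplicity).


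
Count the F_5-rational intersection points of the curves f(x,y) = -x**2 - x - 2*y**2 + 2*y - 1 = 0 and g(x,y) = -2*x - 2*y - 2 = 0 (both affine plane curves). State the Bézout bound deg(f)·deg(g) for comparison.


Common zeros: {(0, 4), (1, 3)}; count = 2; Bézout bound = 2.

deg(f) = 2, deg(g) = 1, so Bézout bound = 2.
Scan x ∈ F_5. For each x, list the y ∈ F_5 with f(x, y) ≡ 0 and those with g(x, y) ≡ 0 (mod 5); the common zeros in that column are the intersection.
  x = 0: f ≡ 0 at y ∈ {2, 4}; g ≡ 0 at y ∈ {4}; common: {4}.
  x = 1: f ≡ 0 at y ∈ {3}; g ≡ 0 at y ∈ {3}; common: {3}.
  x = 2: f ≡ 0 at y ∈ ∅; g ≡ 0 at y ∈ {2}; common: ∅.
  x = 3: f ≡ 0 at y ∈ {3}; g ≡ 0 at y ∈ {1}; common: ∅.
  x = 4: f ≡ 0 at y ∈ {2, 4}; g ≡ 0 at y ∈ {0}; common: ∅.
Collecting: common zeros = {(0, 4), (1, 3)}, so the count is 2.
Comparison with the Bézout bound: 2 ≤ 2 = deg(f)·deg(g), as expected for curves with no common component (the bound is attained).


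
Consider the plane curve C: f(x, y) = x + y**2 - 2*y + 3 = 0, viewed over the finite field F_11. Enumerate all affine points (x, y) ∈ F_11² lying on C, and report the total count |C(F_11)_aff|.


Affine F_11-points: {(0, 4), (0, 9), (4, 5), (4, 8), (5, 3), (5, 10), (6, 6), (6, 7), (8, 0), (8, 2), (9, 1)}; count = 11.

For each of the 121 pairs (x, y) ∈ F_11², evaluate f(x, y) mod 11. Record the zeros.
  x = 0: [0↦3, 1↦2, 2↦3, 3↦6, 4↦0, 5↦7, 6↦5, 7↦5, 8↦7, 9↦0, 10↦6]  zeros at y ∈ {4, 9}
  x = 1: [0↦4, 1↦3, 2↦4, 3↦7, 4↦1, 5↦8, 6↦6, 7↦6, 8↦8, 9↦1, 10↦7]  zeros at y ∈ ∅
  x = 2: [0↦5, 1↦4, 2↦5, 3↦8, 4↦2, 5↦9, 6↦7, 7↦7, 8↦9, 9↦2, 10↦8]  zeros at y ∈ ∅
  x = 3: [0↦6, 1↦5, 2↦6, 3↦9, 4↦3, 5↦10, 6↦8, 7↦8, 8↦10, 9↦3, 10↦9]  zeros at y ∈ ∅
  x = 4: [0↦7, 1↦6, 2↦7, 3↦10, 4↦4, 5↦0, 6↦9, 7↦9, 8↦0, 9↦4, 10↦10]  zeros at y ∈ {5, 8}
  x = 5: [0↦8, 1↦7, 2↦8, 3↦0, 4↦5, 5↦1, 6↦10, 7↦10, 8↦1, 9↦5, 10↦0]  zeros at y ∈ {3, 10}
  x = 6: [0↦9, 1↦8, 2↦9, 3↦1, 4↦6, 5↦2, 6↦0, 7↦0, 8↦2, 9↦6, 10↦1]  zeros at y ∈ {6, 7}
  x = 7: [0↦10, 1↦9, 2↦10, 3↦2, 4↦7, 5↦3, 6↦1, 7↦1, 8↦3, 9↦7, 10↦2]  zeros at y ∈ ∅
  x = 8: [0↦0, 1↦10, 2↦0, 3↦3, 4↦8, 5↦4, 6↦2, 7↦2, 8↦4, 9↦8, 10↦3]  zeros at y ∈ {0, 2}
  x = 9: [0↦1, 1↦0, 2↦1, 3↦4, 4↦9, 5↦5, 6↦3, 7↦3, 8↦5, 9↦9, 10↦4]  zeros at y ∈ {1}
  x = 10: [0↦2, 1↦1, 2↦2, 3↦5, 4↦10, 5↦6, 6↦4, 7↦4, 8↦6, 9↦10, 10↦5]  zeros at y ∈ ∅
Collecting zeros: affine points = {(0, 4), (0, 9), (4, 5), (4, 8), (5, 3), (5, 10), (6, 6), (6, 7), (8, 0), (8, 2), (9, 1)}.
Total count |C(F_11)_aff| = 11.


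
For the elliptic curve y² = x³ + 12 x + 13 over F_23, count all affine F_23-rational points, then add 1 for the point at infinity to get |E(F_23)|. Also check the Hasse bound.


Affine points = {(0, 6), (0, 17), (1, 7), (1, 16), (6, 5), (6, 18), (7, 7), (7, 16), (8, 0), (10, 11), (10, 12), (11, 2), (11, 21), (14, 2), (14, 21), (15, 7), (15, 16), (16, 0), (17, 1), (17, 22), (18, 9), (18, 14), (19, 4), (19, 19), (21, 2), (21, 21), (22, 0)}; affine count = 27; |E(F_23)| = 28.

Discriminant check: Δ ∝ 4a³ + 27b² = 4·12³ + 27·13² = 4·1728 + 27·169 ≡ 21 (mod 23). Nonzero ⇒ E is nonsingular.
For each x ∈ F_23, compute rhs = x³ + 12·x + 13 mod 23, then count y ∈ F_23 with y² ≡ rhs.
  x = 0: rhs = 13, matching y values: 6, 17 (2 points).
  x = 1: rhs = 3, matching y values: 7, 16 (2 points).
  x = 2: rhs = 22, matching y values: none (0 points).
  x = 3: rhs = 7, matching y values: none (0 points).
  x = 4: rhs = 10, matching y values: none (0 points).
  x = 5: rhs = 14, matching y values: none (0 points).
  x = 6: rhs = 2, matching y values: 5, 18 (2 points).
  x = 7: rhs = 3, matching y values: 7, 16 (2 points).
  x = 8: rhs = 0, matching y values: 0 (1 points).
  x = 9: rhs = 22, matching y values: none (0 points).
  x = 10: rhs = 6, matching y values: 11, 12 (2 points).
  x = 11: rhs = 4, matching y values: 2, 21 (2 points).
  x = 12: rhs = 22, matching y values: none (0 points).
  x = 13: rhs = 20, matching y values: none (0 points).
  x = 14: rhs = 4, matching y values: 2, 21 (2 points).
  x = 15: rhs = 3, matching y values: 7, 16 (2 points).
  x = 16: rhs = 0, matching y values: 0 (1 points).
  x = 17: rhs = 1, matching y values: 1, 22 (2 points).
  x = 18: rhs = 12, matching y values: 9, 14 (2 points).
  x = 19: rhs = 16, matching y values: 4, 19 (2 points).
  x = 20: rhs = 19, matching y values: none (0 points).
  x = 21: rhs = 4, matching y values: 2, 21 (2 points).
  x = 22: rhs = 0, matching y values: 0 (1 points).
Total affine count: 27.
Full point count |E(F_23)| = 27 + 1 = 28.
Hasse bound: |28 − (23+1)| = |4| = 4 ≤ 2√23 ≈ 9.5917 ✓.
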